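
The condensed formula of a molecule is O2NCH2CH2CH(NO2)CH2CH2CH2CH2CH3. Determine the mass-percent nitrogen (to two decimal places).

13.72%

Element totals:
  C: 8
  H: 16
  N: 2
  O: 4
Molecular formula: C8H16N2O4.
Molar mass = 204.226 g/mol.
Mass from N: 2 × 14.007 = 28.014 g/mol.
%N = 28.014 / 204.226 × 100 = 13.72%.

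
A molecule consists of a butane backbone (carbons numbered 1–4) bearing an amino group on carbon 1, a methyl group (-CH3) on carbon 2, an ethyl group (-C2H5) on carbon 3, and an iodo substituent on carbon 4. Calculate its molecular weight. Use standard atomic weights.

241.12 g/mol

Atom tally by fragment:
  H2NCH2 → C:1 H:4 N:1
  CH(CH3) → C:2 H:4
  CH(C2H5) → C:3 H:6
  CH2I → C:1 H:2 I:1
Element totals:
  C: 7
  H: 16
  I: 1
  N: 1
Molecular formula: C7H16IN.
  M = 7(12.011) + 16(1.008) + 126.904 + 14.007
    = 84.077 + 16.128 + 126.904 + 14.007 = 241.116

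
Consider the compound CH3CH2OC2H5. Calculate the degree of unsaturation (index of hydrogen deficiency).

0

Atom tally by fragment:
  CH3 → C:1 H:3
  CH2OC2H5 → C:3 H:7 O:1
Element totals:
  C: 4
  H: 10
  O: 1
Molecular formula: C4H10O.
DoU = (2C + 2 + N − H − X) / 2 = (2·4 + 2 + 0 − 10 − 0) / 2 = 0.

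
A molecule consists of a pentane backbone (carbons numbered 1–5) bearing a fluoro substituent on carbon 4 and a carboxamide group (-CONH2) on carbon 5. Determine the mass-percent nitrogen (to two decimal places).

Atom tally by fragment:
  CH3 → C:1 H:3
  CH2 → C:1 H:2
  CH2 → C:1 H:2
  CH(F) → C:1 H:1 F:1
  CH2CONH2 → C:2 H:4 O:1 N:1
Element totals:
  C: 6
  H: 12
  F: 1
  N: 1
  O: 1
Molecular formula: C6H12FNO.
Molar mass = 133.166 g/mol.
Mass from N: 1 × 14.007 = 14.007 g/mol.
%N = 14.007 / 133.166 × 100 = 10.52%.

10.52%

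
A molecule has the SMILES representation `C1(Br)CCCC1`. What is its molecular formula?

Atom tally by fragment:
  cyclopentane ring core → C:5 H:10
  (− 1 ring H displaced by substituents)
  + Br → Br:1
Element totals:
  C: 5
  H: 9
  Br: 1

C5H9Br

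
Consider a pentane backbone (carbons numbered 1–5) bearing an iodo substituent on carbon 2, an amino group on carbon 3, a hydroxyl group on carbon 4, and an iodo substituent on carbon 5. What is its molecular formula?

Atom tally by fragment:
  CH3 → C:1 H:3
  CH(I) → C:1 H:1 I:1
  CH(NH2) → C:1 H:3 N:1
  CH(OH) → C:1 H:2 O:1
  CH2I → C:1 H:2 I:1
Element totals:
  C: 5
  H: 11
  I: 2
  N: 1
  O: 1

C5H11I2NO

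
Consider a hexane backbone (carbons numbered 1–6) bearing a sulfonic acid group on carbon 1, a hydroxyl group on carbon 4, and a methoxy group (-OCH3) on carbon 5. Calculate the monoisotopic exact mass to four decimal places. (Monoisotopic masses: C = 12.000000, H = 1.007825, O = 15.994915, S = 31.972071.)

212.0718

Atom tally by fragment:
  HO3SCH2 → C:1 H:3 S:1 O:3
  CH2 → C:1 H:2
  CH2 → C:1 H:2
  CH(OH) → C:1 H:2 O:1
  CH(OCH3) → C:2 H:4 O:1
  CH3 → C:1 H:3
Element totals:
  C: 7
  H: 16
  O: 5
  S: 1
Molecular formula: C7H16O5S.
  M = 7(12.0) + 16(1.007825) + 5(15.994915) + 31.972071
    = 84.000000 + 16.125200 + 79.974575 + 31.972071 = 212.071846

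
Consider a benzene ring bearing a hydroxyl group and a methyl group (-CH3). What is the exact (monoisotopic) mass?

Atom tally by fragment:
  benzene ring core → C:6 H:6
  (− 2 ring H displaced by substituents)
  + OH → O:1 H:1
  + CH3 → C:1 H:3
Element totals:
  C: 7
  H: 8
  O: 1
Molecular formula: C7H8O.
  M = 7(12.0) + 8(1.007825) + 15.994915
    = 84.000000 + 8.062600 + 15.994915 = 108.057515

108.0575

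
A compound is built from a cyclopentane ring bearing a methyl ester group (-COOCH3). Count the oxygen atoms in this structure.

2

Atom tally by fragment:
  cyclopentane ring core → C:5 H:10
  (− 1 ring H displaced by substituents)
  + COOCH3 → C:2 H:3 O:2
Element totals:
  C: 7
  H: 12
  O: 2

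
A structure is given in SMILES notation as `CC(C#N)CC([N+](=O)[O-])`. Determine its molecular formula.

C5H8N2O2

Atom tally by fragment:
  CH3 → C:1 H:3
  CH(CN) → C:2 H:1 N:1
  CH2 → C:1 H:2
  CH2NO2 → C:1 H:2 N:1 O:2
Element totals:
  C: 5
  H: 8
  N: 2
  O: 2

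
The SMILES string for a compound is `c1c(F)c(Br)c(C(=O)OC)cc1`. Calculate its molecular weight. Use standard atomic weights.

233.04 g/mol

Atom tally by fragment:
  benzene ring core → C:6 H:6
  (− 3 ring H displaced by substituents)
  + F → F:1
  + Br → Br:1
  + COOCH3 → C:2 H:3 O:2
Element totals:
  C: 8
  H: 6
  Br: 1
  F: 1
  O: 2
Molecular formula: C8H6BrFO2.
  M = 8(12.011) + 6(1.008) + 79.904 + 18.998 + 2(15.999)
    = 96.088 + 6.048 + 79.904 + 18.998 + 31.998 = 233.036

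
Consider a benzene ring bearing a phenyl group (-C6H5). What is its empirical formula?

Atom tally by fragment:
  benzene ring core → C:6 H:6
  (− 1 ring H displaced by substituents)
  + C6H5 → C:6 H:5
Element totals:
  C: 12
  H: 10
Molecular formula: C12H10.
gcd of subscripts = 2; dividing each by 2:
  C: 12/2 = 6
  H: 10/2 = 5

C6H5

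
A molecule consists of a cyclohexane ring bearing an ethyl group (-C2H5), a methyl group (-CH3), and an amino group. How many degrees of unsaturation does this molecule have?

Atom tally by fragment:
  cyclohexane ring core → C:6 H:12
  (− 3 ring H displaced by substituents)
  + C2H5 → C:2 H:5
  + CH3 → C:1 H:3
  + NH2 → N:1 H:2
Element totals:
  C: 9
  H: 19
  N: 1
Molecular formula: C9H19N.
DoU = (2C + 2 + N − H − X) / 2 = (2·9 + 2 + 1 − 19 − 0) / 2 = 1.

1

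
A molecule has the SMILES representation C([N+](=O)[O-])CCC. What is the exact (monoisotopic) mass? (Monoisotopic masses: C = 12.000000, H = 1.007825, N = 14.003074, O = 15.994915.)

Atom tally by fragment:
  O2NCH2 → C:1 H:2 N:1 O:2
  CH2 → C:1 H:2
  CH2 → C:1 H:2
  CH3 → C:1 H:3
Element totals:
  C: 4
  H: 9
  N: 1
  O: 2
Molecular formula: C4H9NO2.
  M = 4(12.0) + 9(1.007825) + 14.003074 + 2(15.994915)
    = 48.000000 + 9.070425 + 14.003074 + 31.989830 = 103.063329

103.0633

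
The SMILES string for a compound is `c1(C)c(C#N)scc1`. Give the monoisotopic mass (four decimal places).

Atom tally by fragment:
  thiophene ring core → C:4 H:4 S:1
  (− 2 ring H displaced by substituents)
  + CH3 → C:1 H:3
  + CN → C:1 N:1
Element totals:
  C: 6
  H: 5
  N: 1
  S: 1
Molecular formula: C6H5NS.
  M = 6(12.0) + 5(1.007825) + 14.003074 + 31.972071
    = 72.000000 + 5.039125 + 14.003074 + 31.972071 = 123.014270

123.0143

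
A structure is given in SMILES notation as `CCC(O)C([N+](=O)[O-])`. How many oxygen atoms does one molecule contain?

Atom tally by fragment:
  CH3 → C:1 H:3
  CH2 → C:1 H:2
  CH(OH) → C:1 H:2 O:1
  CH2NO2 → C:1 H:2 N:1 O:2
Element totals:
  C: 4
  H: 9
  N: 1
  O: 3

3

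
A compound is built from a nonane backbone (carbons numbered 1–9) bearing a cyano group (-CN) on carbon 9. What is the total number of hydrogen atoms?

19

Atom tally by fragment:
  CH3 → C:1 H:3
  CH2 → C:1 H:2
  CH2 → C:1 H:2
  CH2 → C:1 H:2
  CH2 → C:1 H:2
  CH2 → C:1 H:2
  CH2 → C:1 H:2
  CH2 → C:1 H:2
  CH2CN → C:2 H:2 N:1
Element totals:
  C: 10
  H: 19
  N: 1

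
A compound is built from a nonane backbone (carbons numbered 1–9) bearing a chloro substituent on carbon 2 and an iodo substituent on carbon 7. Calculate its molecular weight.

288.60 g/mol

Atom tally by fragment:
  CH3 → C:1 H:3
  CH(Cl) → C:1 H:1 Cl:1
  CH2 → C:1 H:2
  CH2 → C:1 H:2
  CH2 → C:1 H:2
  CH2 → C:1 H:2
  CH(I) → C:1 H:1 I:1
  CH2 → C:1 H:2
  CH3 → C:1 H:3
Element totals:
  C: 9
  H: 18
  Cl: 1
  I: 1
Molecular formula: C9H18ClI.
  M = 9(12.011) + 18(1.008) + 35.45 + 126.904
    = 108.099 + 18.144 + 35.450 + 126.904 = 288.597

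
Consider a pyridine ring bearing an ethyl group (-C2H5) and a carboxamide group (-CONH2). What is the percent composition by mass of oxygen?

10.65%

Atom tally by fragment:
  pyridine ring core → C:5 H:5 N:1
  (− 2 ring H displaced by substituents)
  + C2H5 → C:2 H:5
  + CONH2 → C:1 H:2 O:1 N:1
Element totals:
  C: 8
  H: 10
  N: 2
  O: 1
Molecular formula: C8H10N2O.
Molar mass = 150.181 g/mol.
Mass from O: 1 × 15.999 = 15.999 g/mol.
%O = 15.999 / 150.181 × 100 = 10.65%.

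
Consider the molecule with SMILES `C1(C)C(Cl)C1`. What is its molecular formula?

C4H7Cl

Atom tally by fragment:
  cyclopropane ring core → C:3 H:6
  (− 2 ring H displaced by substituents)
  + CH3 → C:1 H:3
  + Cl → Cl:1
Element totals:
  C: 4
  H: 7
  Cl: 1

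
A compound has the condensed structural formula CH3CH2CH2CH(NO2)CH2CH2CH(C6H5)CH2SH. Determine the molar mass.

267.39 g/mol

Element totals:
  C: 14
  H: 21
  N: 1
  O: 2
  S: 1
Molecular formula: C14H21NO2S.
  M = 14(12.011) + 21(1.008) + 14.007 + 2(15.999) + 32.06
    = 168.154 + 21.168 + 14.007 + 31.998 + 32.060 = 267.387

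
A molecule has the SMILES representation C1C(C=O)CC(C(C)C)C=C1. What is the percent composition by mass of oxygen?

10.51%

Atom tally by fragment:
  cyclohexene ring core → C:6 H:10
  (− 2 ring H displaced by substituents)
  + CHO → C:1 H:1 O:1
  + CH(CH3)2 → C:3 H:7
Element totals:
  C: 10
  H: 16
  O: 1
Molecular formula: C10H16O.
Molar mass = 152.237 g/mol.
Mass from O: 1 × 15.999 = 15.999 g/mol.
%O = 15.999 / 152.237 × 100 = 10.51%.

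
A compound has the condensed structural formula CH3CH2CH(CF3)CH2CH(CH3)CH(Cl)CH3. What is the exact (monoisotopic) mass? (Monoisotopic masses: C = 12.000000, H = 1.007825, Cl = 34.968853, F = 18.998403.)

216.0893

Element totals:
  C: 9
  H: 16
  Cl: 1
  F: 3
Molecular formula: C9H16ClF3.
  M = 9(12.0) + 16(1.007825) + 34.968853 + 3(18.998403)
    = 108.000000 + 16.125200 + 34.968853 + 56.995209 = 216.089262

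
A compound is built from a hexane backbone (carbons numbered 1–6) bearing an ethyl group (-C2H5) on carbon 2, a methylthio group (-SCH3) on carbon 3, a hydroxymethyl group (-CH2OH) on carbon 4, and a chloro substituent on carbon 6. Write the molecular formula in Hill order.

Atom tally by fragment:
  CH3 → C:1 H:3
  CH(C2H5) → C:3 H:6
  CH(SCH3) → C:2 H:4 S:1
  CH(CH2OH) → C:2 H:4 O:1
  CH2 → C:1 H:2
  CH2Cl → C:1 H:2 Cl:1
Element totals:
  C: 10
  H: 21
  Cl: 1
  O: 1
  S: 1

C10H21ClOS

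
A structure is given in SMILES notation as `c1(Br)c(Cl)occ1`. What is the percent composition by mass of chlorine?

Atom tally by fragment:
  furan ring core → C:4 H:4 O:1
  (− 2 ring H displaced by substituents)
  + Br → Br:1
  + Cl → Cl:1
Element totals:
  C: 4
  H: 2
  Br: 1
  Cl: 1
  O: 1
Molecular formula: C4H2BrClO.
Molar mass = 181.413 g/mol.
Mass from Cl: 1 × 35.45 = 35.450 g/mol.
%Cl = 35.450 / 181.413 × 100 = 19.54%.

19.54%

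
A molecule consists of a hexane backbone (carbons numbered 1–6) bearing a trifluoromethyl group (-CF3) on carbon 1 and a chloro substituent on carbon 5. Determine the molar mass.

Atom tally by fragment:
  F3CCH2 → C:2 H:2 F:3
  CH2 → C:1 H:2
  CH2 → C:1 H:2
  CH2 → C:1 H:2
  CH(Cl) → C:1 H:1 Cl:1
  CH3 → C:1 H:3
Element totals:
  C: 7
  H: 12
  Cl: 1
  F: 3
Molecular formula: C7H12ClF3.
  M = 7(12.011) + 12(1.008) + 35.45 + 3(18.998)
    = 84.077 + 12.096 + 35.450 + 56.994 = 188.617

188.62 g/mol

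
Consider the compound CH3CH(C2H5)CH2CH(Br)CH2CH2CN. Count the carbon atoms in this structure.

Element totals:
  C: 9
  H: 16
  Br: 1
  N: 1

9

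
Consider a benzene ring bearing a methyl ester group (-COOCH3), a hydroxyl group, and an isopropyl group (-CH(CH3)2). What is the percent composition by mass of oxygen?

Atom tally by fragment:
  benzene ring core → C:6 H:6
  (− 3 ring H displaced by substituents)
  + COOCH3 → C:2 H:3 O:2
  + OH → O:1 H:1
  + CH(CH3)2 → C:3 H:7
Element totals:
  C: 11
  H: 14
  O: 3
Molecular formula: C11H14O3.
Molar mass = 194.230 g/mol.
Mass from O: 3 × 15.999 = 47.997 g/mol.
%O = 47.997 / 194.230 × 100 = 24.71%.

24.71%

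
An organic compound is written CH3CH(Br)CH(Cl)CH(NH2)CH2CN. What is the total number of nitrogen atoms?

2

Atom tally by fragment:
  CH3 → C:1 H:3
  CH(Br) → C:1 H:1 Br:1
  CH(Cl) → C:1 H:1 Cl:1
  CH(NH2) → C:1 H:3 N:1
  CH2CN → C:2 H:2 N:1
Element totals:
  C: 6
  H: 10
  Br: 1
  Cl: 1
  N: 2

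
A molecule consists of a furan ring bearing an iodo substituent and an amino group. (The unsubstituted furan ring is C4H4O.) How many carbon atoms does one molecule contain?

Atom tally by fragment:
  furan ring core → C:4 H:4 O:1
  (− 2 ring H displaced by substituents)
  + I → I:1
  + NH2 → N:1 H:2
Element totals:
  C: 4
  H: 4
  I: 1
  N: 1
  O: 1

4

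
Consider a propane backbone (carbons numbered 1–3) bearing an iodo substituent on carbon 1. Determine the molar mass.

Atom tally by fragment:
  ICH2 → C:1 H:2 I:1
  CH2 → C:1 H:2
  CH3 → C:1 H:3
Element totals:
  C: 3
  H: 7
  I: 1
Molecular formula: C3H7I.
  M = 3(12.011) + 7(1.008) + 126.904
    = 36.033 + 7.056 + 126.904 = 169.993

169.99 g/mol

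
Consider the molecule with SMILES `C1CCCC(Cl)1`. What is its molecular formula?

Atom tally by fragment:
  cyclopentane ring core → C:5 H:10
  (− 1 ring H displaced by substituents)
  + Cl → Cl:1
Element totals:
  C: 5
  H: 9
  Cl: 1

C5H9Cl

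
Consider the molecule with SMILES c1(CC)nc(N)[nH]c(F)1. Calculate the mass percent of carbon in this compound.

Atom tally by fragment:
  imidazole ring core → C:3 H:4 N:2
  (− 3 ring H displaced by substituents)
  + C2H5 → C:2 H:5
  + NH2 → N:1 H:2
  + F → F:1
Element totals:
  C: 5
  H: 8
  F: 1
  N: 3
Molecular formula: C5H8FN3.
Molar mass = 129.138 g/mol.
Mass from C: 5 × 12.011 = 60.055 g/mol.
%C = 60.055 / 129.138 × 100 = 46.50%.

46.50%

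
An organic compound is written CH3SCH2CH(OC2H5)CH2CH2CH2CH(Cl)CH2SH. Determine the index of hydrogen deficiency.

0

Atom tally by fragment:
  CH3SCH2 → C:2 H:5 S:1
  CH(OC2H5) → C:3 H:6 O:1
  CH2 → C:1 H:2
  CH2 → C:1 H:2
  CH2 → C:1 H:2
  CH(Cl) → C:1 H:1 Cl:1
  CH2SH → C:1 H:3 S:1
Element totals:
  C: 10
  H: 21
  Cl: 1
  O: 1
  S: 2
Molecular formula: C10H21ClOS2.
DoU = (2C + 2 + N − H − X) / 2 = (2·10 + 2 + 0 − 21 − 1) / 2 = 0.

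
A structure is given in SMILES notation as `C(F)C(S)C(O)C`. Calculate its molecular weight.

Atom tally by fragment:
  FCH2 → C:1 H:2 F:1
  CH(SH) → C:1 H:2 S:1
  CH(OH) → C:1 H:2 O:1
  CH3 → C:1 H:3
Element totals:
  C: 4
  H: 9
  F: 1
  O: 1
  S: 1
Molecular formula: C4H9FOS.
  M = 4(12.011) + 9(1.008) + 18.998 + 15.999 + 32.06
    = 48.044 + 9.072 + 18.998 + 15.999 + 32.060 = 124.173

124.17 g/mol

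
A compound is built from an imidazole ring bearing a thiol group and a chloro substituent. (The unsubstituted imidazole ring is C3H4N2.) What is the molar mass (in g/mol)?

134.58 g/mol

Atom tally by fragment:
  imidazole ring core → C:3 H:4 N:2
  (− 2 ring H displaced by substituents)
  + SH → S:1 H:1
  + Cl → Cl:1
Element totals:
  C: 3
  H: 3
  Cl: 1
  N: 2
  S: 1
Molecular formula: C3H3ClN2S.
  M = 3(12.011) + 3(1.008) + 35.45 + 2(14.007) + 32.06
    = 36.033 + 3.024 + 35.450 + 28.014 + 32.060 = 134.581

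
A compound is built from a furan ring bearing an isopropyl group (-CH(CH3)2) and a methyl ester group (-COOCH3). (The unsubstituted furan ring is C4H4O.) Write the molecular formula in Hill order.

Atom tally by fragment:
  furan ring core → C:4 H:4 O:1
  (− 2 ring H displaced by substituents)
  + CH(CH3)2 → C:3 H:7
  + COOCH3 → C:2 H:3 O:2
Element totals:
  C: 9
  H: 12
  O: 3

C9H12O3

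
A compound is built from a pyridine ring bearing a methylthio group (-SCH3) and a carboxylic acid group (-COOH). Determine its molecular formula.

Atom tally by fragment:
  pyridine ring core → C:5 H:5 N:1
  (− 2 ring H displaced by substituents)
  + SCH3 → C:1 H:3 S:1
  + COOH → C:1 H:1 O:2
Element totals:
  C: 7
  H: 7
  N: 1
  O: 2
  S: 1

C7H7NO2S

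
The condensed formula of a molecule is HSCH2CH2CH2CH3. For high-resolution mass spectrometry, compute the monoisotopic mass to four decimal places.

Atom tally by fragment:
  HSCH2 → C:1 H:3 S:1
  CH2 → C:1 H:2
  CH2 → C:1 H:2
  CH3 → C:1 H:3
Element totals:
  C: 4
  H: 10
  S: 1
Molecular formula: C4H10S.
  M = 4(12.0) + 10(1.007825) + 31.972071
    = 48.000000 + 10.078250 + 31.972071 = 90.050321

90.0503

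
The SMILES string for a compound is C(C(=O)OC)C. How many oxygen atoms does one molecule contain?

Atom tally by fragment:
  CH3OOCCH2 → C:3 H:5 O:2
  CH3 → C:1 H:3
Element totals:
  C: 4
  H: 8
  O: 2

2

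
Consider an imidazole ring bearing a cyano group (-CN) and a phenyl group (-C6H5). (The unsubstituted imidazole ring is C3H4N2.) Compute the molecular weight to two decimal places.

169.19 g/mol

Atom tally by fragment:
  imidazole ring core → C:3 H:4 N:2
  (− 2 ring H displaced by substituents)
  + CN → C:1 N:1
  + C6H5 → C:6 H:5
Element totals:
  C: 10
  H: 7
  N: 3
Molecular formula: C10H7N3.
  M = 10(12.011) + 7(1.008) + 3(14.007)
    = 120.110 + 7.056 + 42.021 = 169.187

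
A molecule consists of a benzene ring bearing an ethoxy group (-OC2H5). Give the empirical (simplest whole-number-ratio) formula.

C8H10O

Atom tally by fragment:
  benzene ring core → C:6 H:6
  (− 1 ring H displaced by substituents)
  + OC2H5 → C:2 H:5 O:1
Element totals:
  C: 8
  H: 10
  O: 1
Molecular formula: C8H10O.
gcd of subscripts (8, 10, 1) = 1, so the empirical formula equals the molecular formula.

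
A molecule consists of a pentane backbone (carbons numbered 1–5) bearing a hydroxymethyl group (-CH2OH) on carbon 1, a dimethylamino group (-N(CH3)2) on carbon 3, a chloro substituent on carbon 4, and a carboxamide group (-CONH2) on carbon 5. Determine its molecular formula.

C9H19ClN2O2

Atom tally by fragment:
  HOCH2CH2 → C:2 H:5 O:1
  CH2 → C:1 H:2
  CH(N(CH3)2) → C:3 H:7 N:1
  CH(Cl) → C:1 H:1 Cl:1
  CH2CONH2 → C:2 H:4 O:1 N:1
Element totals:
  C: 9
  H: 19
  Cl: 1
  N: 2
  O: 2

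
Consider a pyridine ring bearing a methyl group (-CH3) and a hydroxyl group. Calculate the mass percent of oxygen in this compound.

14.66%

Atom tally by fragment:
  pyridine ring core → C:5 H:5 N:1
  (− 2 ring H displaced by substituents)
  + CH3 → C:1 H:3
  + OH → O:1 H:1
Element totals:
  C: 6
  H: 7
  N: 1
  O: 1
Molecular formula: C6H7NO.
Molar mass = 109.128 g/mol.
Mass from O: 1 × 15.999 = 15.999 g/mol.
%O = 15.999 / 109.128 × 100 = 14.66%.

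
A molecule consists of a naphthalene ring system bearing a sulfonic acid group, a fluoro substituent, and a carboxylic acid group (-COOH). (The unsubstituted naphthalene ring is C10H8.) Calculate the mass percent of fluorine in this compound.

7.03%

Atom tally by fragment:
  naphthalene ring system core → C:10 H:8
  (− 3 ring H displaced by substituents)
  + SO3H → S:1 O:3 H:1
  + F → F:1
  + COOH → C:1 H:1 O:2
Element totals:
  C: 11
  H: 7
  F: 1
  O: 5
  S: 1
Molecular formula: C11H7FO5S.
Molar mass = 270.230 g/mol.
Mass from F: 1 × 18.998 = 18.998 g/mol.
%F = 18.998 / 270.230 × 100 = 7.03%.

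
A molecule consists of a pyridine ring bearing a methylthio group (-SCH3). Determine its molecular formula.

Atom tally by fragment:
  pyridine ring core → C:5 H:5 N:1
  (− 1 ring H displaced by substituents)
  + SCH3 → C:1 H:3 S:1
Element totals:
  C: 6
  H: 7
  N: 1
  S: 1

C6H7NS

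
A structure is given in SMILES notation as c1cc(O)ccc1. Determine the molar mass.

94.11 g/mol

Atom tally by fragment:
  benzene ring core → C:6 H:6
  (− 1 ring H displaced by substituents)
  + OH → O:1 H:1
Element totals:
  C: 6
  H: 6
  O: 1
Molecular formula: C6H6O.
  M = 6(12.011) + 6(1.008) + 15.999
    = 72.066 + 6.048 + 15.999 = 94.113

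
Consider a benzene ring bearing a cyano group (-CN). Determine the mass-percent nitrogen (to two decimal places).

13.58%

Atom tally by fragment:
  benzene ring core → C:6 H:6
  (− 1 ring H displaced by substituents)
  + CN → C:1 N:1
Element totals:
  C: 7
  H: 5
  N: 1
Molecular formula: C7H5N.
Molar mass = 103.124 g/mol.
Mass from N: 1 × 14.007 = 14.007 g/mol.
%N = 14.007 / 103.124 × 100 = 13.58%.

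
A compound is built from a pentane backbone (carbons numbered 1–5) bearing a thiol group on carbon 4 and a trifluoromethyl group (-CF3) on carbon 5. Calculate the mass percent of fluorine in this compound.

Atom tally by fragment:
  CH3 → C:1 H:3
  CH2 → C:1 H:2
  CH2 → C:1 H:2
  CH(SH) → C:1 H:2 S:1
  CH2CF3 → C:2 H:2 F:3
Element totals:
  C: 6
  H: 11
  F: 3
  S: 1
Molecular formula: C6H11F3S.
Molar mass = 172.208 g/mol.
Mass from F: 3 × 18.998 = 56.994 g/mol.
%F = 56.994 / 172.208 × 100 = 33.10%.

33.10%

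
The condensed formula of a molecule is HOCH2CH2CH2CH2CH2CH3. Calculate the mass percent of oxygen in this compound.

Atom tally by fragment:
  HOCH2 → C:1 H:3 O:1
  CH2 → C:1 H:2
  CH2 → C:1 H:2
  CH2 → C:1 H:2
  CH2 → C:1 H:2
  CH3 → C:1 H:3
Element totals:
  C: 6
  H: 14
  O: 1
Molecular formula: C6H14O.
Molar mass = 102.177 g/mol.
Mass from O: 1 × 15.999 = 15.999 g/mol.
%O = 15.999 / 102.177 × 100 = 15.66%.

15.66%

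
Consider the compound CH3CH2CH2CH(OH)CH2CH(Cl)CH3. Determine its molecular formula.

C7H15ClO

Element totals:
  C: 7
  H: 15
  Cl: 1
  O: 1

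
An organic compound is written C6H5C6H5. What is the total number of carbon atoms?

12

Atom tally by fragment:
  benzene ring core → C:6 H:6
  (− 1 ring H displaced by substituents)
  + C6H5 → C:6 H:5
Element totals:
  C: 12
  H: 10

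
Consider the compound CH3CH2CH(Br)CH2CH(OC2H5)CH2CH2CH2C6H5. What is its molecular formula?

C16H25BrO

Atom tally by fragment:
  CH3 → C:1 H:3
  CH2 → C:1 H:2
  CH(Br) → C:1 H:1 Br:1
  CH2 → C:1 H:2
  CH(OC2H5) → C:3 H:6 O:1
  CH2 → C:1 H:2
  CH2 → C:1 H:2
  CH2C6H5 → C:7 H:7
Element totals:
  C: 16
  H: 25
  Br: 1
  O: 1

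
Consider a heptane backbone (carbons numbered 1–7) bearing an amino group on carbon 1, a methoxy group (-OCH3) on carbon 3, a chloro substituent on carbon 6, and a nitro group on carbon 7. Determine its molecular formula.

Atom tally by fragment:
  H2NCH2 → C:1 H:4 N:1
  CH2 → C:1 H:2
  CH(OCH3) → C:2 H:4 O:1
  CH2 → C:1 H:2
  CH2 → C:1 H:2
  CH(Cl) → C:1 H:1 Cl:1
  CH2NO2 → C:1 H:2 N:1 O:2
Element totals:
  C: 8
  H: 17
  Cl: 1
  N: 2
  O: 3

C8H17ClN2O3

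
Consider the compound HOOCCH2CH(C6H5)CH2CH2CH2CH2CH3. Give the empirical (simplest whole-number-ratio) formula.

C7H10O

Element totals:
  C: 14
  H: 20
  O: 2
Molecular formula: C14H20O2.
gcd of subscripts = 2; dividing each by 2:
  C: 14/2 = 7
  H: 20/2 = 10
  O: 2/2 = 1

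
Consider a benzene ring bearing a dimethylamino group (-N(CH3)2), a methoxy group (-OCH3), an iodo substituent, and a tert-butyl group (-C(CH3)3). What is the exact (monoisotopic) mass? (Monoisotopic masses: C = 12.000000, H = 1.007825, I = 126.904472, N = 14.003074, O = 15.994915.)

Atom tally by fragment:
  benzene ring core → C:6 H:6
  (− 4 ring H displaced by substituents)
  + N(CH3)2 → N:1 C:2 H:6
  + OCH3 → C:1 H:3 O:1
  + I → I:1
  + C(CH3)3 → C:4 H:9
Element totals:
  C: 13
  H: 20
  I: 1
  N: 1
  O: 1
Molecular formula: C13H20INO.
  M = 13(12.0) + 20(1.007825) + 126.904472 + 14.003074 + 15.994915
    = 156.000000 + 20.156500 + 126.904472 + 14.003074 + 15.994915 = 333.058961

333.0590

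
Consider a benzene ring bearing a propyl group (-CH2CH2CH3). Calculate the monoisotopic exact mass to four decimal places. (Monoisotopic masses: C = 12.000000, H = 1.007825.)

Atom tally by fragment:
  benzene ring core → C:6 H:6
  (− 1 ring H displaced by substituents)
  + CH2CH2CH3 → C:3 H:7
Element totals:
  C: 9
  H: 12
Molecular formula: C9H12.
  M = 9(12.0) + 12(1.007825)
    = 108.000000 + 12.093900 = 120.093900

120.0939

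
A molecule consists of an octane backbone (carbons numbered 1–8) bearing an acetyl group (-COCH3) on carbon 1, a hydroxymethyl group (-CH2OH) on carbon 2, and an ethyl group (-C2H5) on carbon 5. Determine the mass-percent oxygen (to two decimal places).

Atom tally by fragment:
  CH3COCH2 → C:3 H:5 O:1
  CH(CH2OH) → C:2 H:4 O:1
  CH2 → C:1 H:2
  CH2 → C:1 H:2
  CH(C2H5) → C:3 H:6
  CH2 → C:1 H:2
  CH2 → C:1 H:2
  CH3 → C:1 H:3
Element totals:
  C: 13
  H: 26
  O: 2
Molecular formula: C13H26O2.
Molar mass = 214.349 g/mol.
Mass from O: 2 × 15.999 = 31.998 g/mol.
%O = 31.998 / 214.349 × 100 = 14.93%.

14.93%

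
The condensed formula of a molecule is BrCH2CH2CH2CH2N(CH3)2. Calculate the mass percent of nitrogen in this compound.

Element totals:
  C: 6
  H: 14
  Br: 1
  N: 1
Molecular formula: C6H14BrN.
Molar mass = 180.089 g/mol.
Mass from N: 1 × 14.007 = 14.007 g/mol.
%N = 14.007 / 180.089 × 100 = 7.78%.

7.78%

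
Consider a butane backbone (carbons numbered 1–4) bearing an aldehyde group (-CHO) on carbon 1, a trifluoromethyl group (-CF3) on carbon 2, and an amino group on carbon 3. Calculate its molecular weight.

169.15 g/mol

Atom tally by fragment:
  OHCCH2 → C:2 H:3 O:1
  CH(CF3) → C:2 H:1 F:3
  CH(NH2) → C:1 H:3 N:1
  CH3 → C:1 H:3
Element totals:
  C: 6
  H: 10
  F: 3
  N: 1
  O: 1
Molecular formula: C6H10F3NO.
  M = 6(12.011) + 10(1.008) + 3(18.998) + 14.007 + 15.999
    = 72.066 + 10.080 + 56.994 + 14.007 + 15.999 = 169.146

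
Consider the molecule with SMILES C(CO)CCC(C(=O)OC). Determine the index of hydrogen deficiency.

1

Atom tally by fragment:
  HOCH2CH2 → C:2 H:5 O:1
  CH2 → C:1 H:2
  CH2 → C:1 H:2
  CH2COOCH3 → C:3 H:5 O:2
Element totals:
  C: 7
  H: 14
  O: 3
Molecular formula: C7H14O3.
DoU = (2C + 2 + N − H − X) / 2 = (2·7 + 2 + 0 − 14 − 0) / 2 = 1.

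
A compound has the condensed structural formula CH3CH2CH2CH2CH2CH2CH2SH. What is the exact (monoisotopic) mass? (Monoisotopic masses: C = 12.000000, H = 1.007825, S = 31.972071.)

132.0973

Atom tally by fragment:
  CH3 → C:1 H:3
  CH2 → C:1 H:2
  CH2 → C:1 H:2
  CH2 → C:1 H:2
  CH2 → C:1 H:2
  CH2 → C:1 H:2
  CH2SH → C:1 H:3 S:1
Element totals:
  C: 7
  H: 16
  S: 1
Molecular formula: C7H16S.
  M = 7(12.0) + 16(1.007825) + 31.972071
    = 84.000000 + 16.125200 + 31.972071 = 132.097271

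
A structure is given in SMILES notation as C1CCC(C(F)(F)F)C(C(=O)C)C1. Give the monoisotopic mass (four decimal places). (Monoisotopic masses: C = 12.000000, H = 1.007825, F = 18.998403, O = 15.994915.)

Atom tally by fragment:
  cyclohexane ring core → C:6 H:12
  (− 2 ring H displaced by substituents)
  + CF3 → C:1 F:3
  + COCH3 → C:2 H:3 O:1
Element totals:
  C: 9
  H: 13
  F: 3
  O: 1
Molecular formula: C9H13F3O.
  M = 9(12.0) + 13(1.007825) + 3(18.998403) + 15.994915
    = 108.000000 + 13.101725 + 56.995209 + 15.994915 = 194.091849

194.0918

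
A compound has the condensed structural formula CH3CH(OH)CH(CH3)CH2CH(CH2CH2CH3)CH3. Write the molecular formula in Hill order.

C10H22O

Atom tally by fragment:
  CH3 → C:1 H:3
  CH(OH) → C:1 H:2 O:1
  CH(CH3) → C:2 H:4
  CH2 → C:1 H:2
  CH(CH2CH2CH3) → C:4 H:8
  CH3 → C:1 H:3
Element totals:
  C: 10
  H: 22
  O: 1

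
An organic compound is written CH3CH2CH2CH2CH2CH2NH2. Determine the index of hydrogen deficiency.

Element totals:
  C: 6
  H: 15
  N: 1
Molecular formula: C6H15N.
DoU = (2C + 2 + N − H − X) / 2 = (2·6 + 2 + 1 − 15 − 0) / 2 = 0.

0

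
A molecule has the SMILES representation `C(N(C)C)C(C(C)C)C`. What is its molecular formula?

C8H19N

Atom tally by fragment:
  (CH3)2NCH2 → C:3 H:8 N:1
  CH(CH(CH3)2) → C:4 H:8
  CH3 → C:1 H:3
Element totals:
  C: 8
  H: 19
  N: 1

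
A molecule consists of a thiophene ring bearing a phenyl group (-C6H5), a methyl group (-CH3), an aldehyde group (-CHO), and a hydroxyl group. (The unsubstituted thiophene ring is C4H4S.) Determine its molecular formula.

C12H10O2S

Atom tally by fragment:
  thiophene ring core → C:4 H:4 S:1
  (− 4 ring H displaced by substituents)
  + C6H5 → C:6 H:5
  + CH3 → C:1 H:3
  + CHO → C:1 H:1 O:1
  + OH → O:1 H:1
Element totals:
  C: 12
  H: 10
  O: 2
  S: 1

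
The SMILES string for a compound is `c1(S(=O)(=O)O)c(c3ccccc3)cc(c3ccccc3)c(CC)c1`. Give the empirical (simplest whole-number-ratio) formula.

C20H18O3S

Atom tally by fragment:
  benzene ring core → C:6 H:6
  (− 4 ring H displaced by substituents)
  + SO3H → S:1 O:3 H:1
  + C6H5 → C:6 H:5
  + C6H5 → C:6 H:5
  + C2H5 → C:2 H:5
Element totals:
  C: 20
  H: 18
  O: 3
  S: 1
Molecular formula: C20H18O3S.
gcd of subscripts (20, 18, 3, 1) = 1, so the empirical formula equals the molecular formula.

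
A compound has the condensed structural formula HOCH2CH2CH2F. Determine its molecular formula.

C3H7FO

Atom tally by fragment:
  HOCH2 → C:1 H:3 O:1
  CH2 → C:1 H:2
  CH2F → C:1 H:2 F:1
Element totals:
  C: 3
  H: 7
  F: 1
  O: 1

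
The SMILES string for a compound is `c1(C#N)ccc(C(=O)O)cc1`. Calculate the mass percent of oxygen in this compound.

21.75%

Atom tally by fragment:
  benzene ring core → C:6 H:6
  (− 2 ring H displaced by substituents)
  + CN → C:1 N:1
  + COOH → C:1 H:1 O:2
Element totals:
  C: 8
  H: 5
  N: 1
  O: 2
Molecular formula: C8H5NO2.
Molar mass = 147.133 g/mol.
Mass from O: 2 × 15.999 = 31.998 g/mol.
%O = 31.998 / 147.133 × 100 = 21.75%.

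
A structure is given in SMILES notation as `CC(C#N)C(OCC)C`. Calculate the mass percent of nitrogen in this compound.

Atom tally by fragment:
  CH3 → C:1 H:3
  CH(CN) → C:2 H:1 N:1
  CH(OC2H5) → C:3 H:6 O:1
  CH3 → C:1 H:3
Element totals:
  C: 7
  H: 13
  N: 1
  O: 1
Molecular formula: C7H13NO.
Molar mass = 127.187 g/mol.
Mass from N: 1 × 14.007 = 14.007 g/mol.
%N = 14.007 / 127.187 × 100 = 11.01%.

11.01%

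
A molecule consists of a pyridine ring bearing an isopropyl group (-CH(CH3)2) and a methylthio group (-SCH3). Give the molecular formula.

C9H13NS

Atom tally by fragment:
  pyridine ring core → C:5 H:5 N:1
  (− 2 ring H displaced by substituents)
  + CH(CH3)2 → C:3 H:7
  + SCH3 → C:1 H:3 S:1
Element totals:
  C: 9
  H: 13
  N: 1
  S: 1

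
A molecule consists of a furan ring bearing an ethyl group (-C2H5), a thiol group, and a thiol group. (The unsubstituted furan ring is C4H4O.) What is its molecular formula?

C6H8OS2

Atom tally by fragment:
  furan ring core → C:4 H:4 O:1
  (− 3 ring H displaced by substituents)
  + C2H5 → C:2 H:5
  + SH → S:1 H:1
  + SH → S:1 H:1
Element totals:
  C: 6
  H: 8
  O: 1
  S: 2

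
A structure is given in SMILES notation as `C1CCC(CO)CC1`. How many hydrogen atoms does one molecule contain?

14

Atom tally by fragment:
  cyclohexane ring core → C:6 H:12
  (− 1 ring H displaced by substituents)
  + CH2OH → C:1 H:3 O:1
Element totals:
  C: 7
  H: 14
  O: 1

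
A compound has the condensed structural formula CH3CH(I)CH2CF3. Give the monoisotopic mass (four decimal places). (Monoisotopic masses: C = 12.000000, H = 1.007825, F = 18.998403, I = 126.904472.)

Atom tally by fragment:
  CH3 → C:1 H:3
  CH(I) → C:1 H:1 I:1
  CH2CF3 → C:2 H:2 F:3
Element totals:
  C: 4
  H: 6
  F: 3
  I: 1
Molecular formula: C4H6F3I.
  M = 4(12.0) + 6(1.007825) + 3(18.998403) + 126.904472
    = 48.000000 + 6.046950 + 56.995209 + 126.904472 = 237.946631

237.9466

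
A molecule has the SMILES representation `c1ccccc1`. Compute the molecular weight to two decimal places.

78.11 g/mol

Atom tally by fragment:
  benzene ring core → C:6 H:6
Element totals:
  C: 6
  H: 6
Molecular formula: C6H6.
  M = 6(12.011) + 6(1.008)
    = 72.066 + 6.048 = 78.114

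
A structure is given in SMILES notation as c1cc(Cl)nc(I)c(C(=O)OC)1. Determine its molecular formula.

Atom tally by fragment:
  pyridine ring core → C:5 H:5 N:1
  (− 3 ring H displaced by substituents)
  + Cl → Cl:1
  + I → I:1
  + COOCH3 → C:2 H:3 O:2
Element totals:
  C: 7
  H: 5
  Cl: 1
  I: 1
  N: 1
  O: 2

C7H5ClINO2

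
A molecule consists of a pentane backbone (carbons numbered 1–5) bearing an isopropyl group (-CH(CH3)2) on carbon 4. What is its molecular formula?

C8H18

Atom tally by fragment:
  CH3 → C:1 H:3
  CH2 → C:1 H:2
  CH2 → C:1 H:2
  CH(CH(CH3)2) → C:4 H:8
  CH3 → C:1 H:3
Element totals:
  C: 8
  H: 18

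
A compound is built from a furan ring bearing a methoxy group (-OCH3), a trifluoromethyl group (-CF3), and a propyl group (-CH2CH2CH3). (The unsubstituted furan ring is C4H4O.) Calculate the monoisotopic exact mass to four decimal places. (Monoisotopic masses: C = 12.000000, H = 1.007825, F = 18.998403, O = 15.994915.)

Atom tally by fragment:
  furan ring core → C:4 H:4 O:1
  (− 3 ring H displaced by substituents)
  + OCH3 → C:1 H:3 O:1
  + CF3 → C:1 F:3
  + CH2CH2CH3 → C:3 H:7
Element totals:
  C: 9
  H: 11
  F: 3
  O: 2
Molecular formula: C9H11F3O2.
  M = 9(12.0) + 11(1.007825) + 3(18.998403) + 2(15.994915)
    = 108.000000 + 11.086075 + 56.995209 + 31.989830 = 208.071114

208.0711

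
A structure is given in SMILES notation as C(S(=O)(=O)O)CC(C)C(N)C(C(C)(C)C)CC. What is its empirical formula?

C12H27NO3S

Atom tally by fragment:
  HO3SCH2 → C:1 H:3 S:1 O:3
  CH2 → C:1 H:2
  CH(CH3) → C:2 H:4
  CH(NH2) → C:1 H:3 N:1
  CH(C(CH3)3) → C:5 H:10
  CH2 → C:1 H:2
  CH3 → C:1 H:3
Element totals:
  C: 12
  H: 27
  N: 1
  O: 3
  S: 1
Molecular formula: C12H27NO3S.
gcd of subscripts (12, 27, 1, 3, 1) = 1, so the empirical formula equals the molecular formula.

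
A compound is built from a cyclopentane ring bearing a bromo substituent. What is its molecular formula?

Atom tally by fragment:
  cyclopentane ring core → C:5 H:10
  (− 1 ring H displaced by substituents)
  + Br → Br:1
Element totals:
  C: 5
  H: 9
  Br: 1

C5H9Br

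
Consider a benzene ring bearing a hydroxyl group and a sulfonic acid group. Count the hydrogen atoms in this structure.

Atom tally by fragment:
  benzene ring core → C:6 H:6
  (− 2 ring H displaced by substituents)
  + OH → O:1 H:1
  + SO3H → S:1 O:3 H:1
Element totals:
  C: 6
  H: 6
  O: 4
  S: 1

6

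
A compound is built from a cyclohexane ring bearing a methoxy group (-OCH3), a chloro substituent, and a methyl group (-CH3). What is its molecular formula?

Atom tally by fragment:
  cyclohexane ring core → C:6 H:12
  (− 3 ring H displaced by substituents)
  + OCH3 → C:1 H:3 O:1
  + Cl → Cl:1
  + CH3 → C:1 H:3
Element totals:
  C: 8
  H: 15
  Cl: 1
  O: 1

C8H15ClO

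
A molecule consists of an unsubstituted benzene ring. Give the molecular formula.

C6H6

Atom tally by fragment:
  benzene ring core → C:6 H:6
Element totals:
  C: 6
  H: 6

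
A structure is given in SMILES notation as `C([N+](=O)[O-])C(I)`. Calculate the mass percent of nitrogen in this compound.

6.97%

Atom tally by fragment:
  O2NCH2 → C:1 H:2 N:1 O:2
  CH2I → C:1 H:2 I:1
Element totals:
  C: 2
  H: 4
  I: 1
  N: 1
  O: 2
Molecular formula: C2H4INO2.
Molar mass = 200.963 g/mol.
Mass from N: 1 × 14.007 = 14.007 g/mol.
%N = 14.007 / 200.963 × 100 = 6.97%.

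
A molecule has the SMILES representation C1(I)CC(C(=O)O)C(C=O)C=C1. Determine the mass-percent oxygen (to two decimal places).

Atom tally by fragment:
  cyclohexene ring core → C:6 H:10
  (− 3 ring H displaced by substituents)
  + I → I:1
  + COOH → C:1 H:1 O:2
  + CHO → C:1 H:1 O:1
Element totals:
  C: 8
  H: 9
  I: 1
  O: 3
Molecular formula: C8H9IO3.
Molar mass = 280.061 g/mol.
Mass from O: 3 × 15.999 = 47.997 g/mol.
%O = 47.997 / 280.061 × 100 = 17.14%.

17.14%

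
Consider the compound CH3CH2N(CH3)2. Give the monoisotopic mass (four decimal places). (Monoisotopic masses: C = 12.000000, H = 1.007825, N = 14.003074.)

Atom tally by fragment:
  CH3 → C:1 H:3
  CH2N(CH3)2 → C:3 H:8 N:1
Element totals:
  C: 4
  H: 11
  N: 1
Molecular formula: C4H11N.
  M = 4(12.0) + 11(1.007825) + 14.003074
    = 48.000000 + 11.086075 + 14.003074 = 73.089149

73.0891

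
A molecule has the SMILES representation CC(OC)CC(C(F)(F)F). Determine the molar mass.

156.15 g/mol

Atom tally by fragment:
  CH3 → C:1 H:3
  CH(OCH3) → C:2 H:4 O:1
  CH2 → C:1 H:2
  CH2CF3 → C:2 H:2 F:3
Element totals:
  C: 6
  H: 11
  F: 3
  O: 1
Molecular formula: C6H11F3O.
  M = 6(12.011) + 11(1.008) + 3(18.998) + 15.999
    = 72.066 + 11.088 + 56.994 + 15.999 = 156.147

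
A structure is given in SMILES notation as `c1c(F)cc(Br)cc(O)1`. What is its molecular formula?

Atom tally by fragment:
  benzene ring core → C:6 H:6
  (− 3 ring H displaced by substituents)
  + F → F:1
  + Br → Br:1
  + OH → O:1 H:1
Element totals:
  C: 6
  H: 4
  Br: 1
  F: 1
  O: 1

C6H4BrFO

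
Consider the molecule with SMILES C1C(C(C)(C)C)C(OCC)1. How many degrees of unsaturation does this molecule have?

Atom tally by fragment:
  cyclopropane ring core → C:3 H:6
  (− 2 ring H displaced by substituents)
  + C(CH3)3 → C:4 H:9
  + OC2H5 → C:2 H:5 O:1
Element totals:
  C: 9
  H: 18
  O: 1
Molecular formula: C9H18O.
DoU = (2C + 2 + N − H − X) / 2 = (2·9 + 2 + 0 − 18 − 0) / 2 = 1.

1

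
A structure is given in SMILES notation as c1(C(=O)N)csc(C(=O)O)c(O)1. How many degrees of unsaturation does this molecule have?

Atom tally by fragment:
  thiophene ring core → C:4 H:4 S:1
  (− 3 ring H displaced by substituents)
  + CONH2 → C:1 H:2 O:1 N:1
  + COOH → C:1 H:1 O:2
  + OH → O:1 H:1
Element totals:
  C: 6
  H: 5
  N: 1
  O: 4
  S: 1
Molecular formula: C6H5NO4S.
DoU = (2C + 2 + N − H − X) / 2 = (2·6 + 2 + 1 − 5 − 0) / 2 = 5.

5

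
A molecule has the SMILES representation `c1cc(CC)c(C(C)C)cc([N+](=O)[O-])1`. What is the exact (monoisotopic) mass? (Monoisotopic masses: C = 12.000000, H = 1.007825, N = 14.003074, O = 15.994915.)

193.1103

Atom tally by fragment:
  benzene ring core → C:6 H:6
  (− 3 ring H displaced by substituents)
  + C2H5 → C:2 H:5
  + CH(CH3)2 → C:3 H:7
  + NO2 → N:1 O:2
Element totals:
  C: 11
  H: 15
  N: 1
  O: 2
Molecular formula: C11H15NO2.
  M = 11(12.0) + 15(1.007825) + 14.003074 + 2(15.994915)
    = 132.000000 + 15.117375 + 14.003074 + 31.989830 = 193.110279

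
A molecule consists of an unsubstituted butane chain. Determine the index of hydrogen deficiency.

Atom tally by fragment:
  CH3 → C:1 H:3
  CH2 → C:1 H:2
  CH2 → C:1 H:2
  CH3 → C:1 H:3
Element totals:
  C: 4
  H: 10
Molecular formula: C4H10.
DoU = (2C + 2 + N − H − X) / 2 = (2·4 + 2 + 0 − 10 − 0) / 2 = 0.

0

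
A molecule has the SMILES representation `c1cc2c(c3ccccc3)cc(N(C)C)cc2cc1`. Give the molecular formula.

C18H17N

Atom tally by fragment:
  naphthalene ring system core → C:10 H:8
  (− 2 ring H displaced by substituents)
  + C6H5 → C:6 H:5
  + N(CH3)2 → N:1 C:2 H:6
Element totals:
  C: 18
  H: 17
  N: 1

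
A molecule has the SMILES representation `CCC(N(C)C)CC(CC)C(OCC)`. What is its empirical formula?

C12H27NO

Atom tally by fragment:
  CH3 → C:1 H:3
  CH2 → C:1 H:2
  CH(N(CH3)2) → C:3 H:7 N:1
  CH2 → C:1 H:2
  CH(C2H5) → C:3 H:6
  CH2OC2H5 → C:3 H:7 O:1
Element totals:
  C: 12
  H: 27
  N: 1
  O: 1
Molecular formula: C12H27NO.
gcd of subscripts (12, 27, 1, 1) = 1, so the empirical formula equals the molecular formula.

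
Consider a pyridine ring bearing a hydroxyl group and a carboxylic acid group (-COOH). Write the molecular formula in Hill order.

C6H5NO3

Atom tally by fragment:
  pyridine ring core → C:5 H:5 N:1
  (− 2 ring H displaced by substituents)
  + OH → O:1 H:1
  + COOH → C:1 H:1 O:2
Element totals:
  C: 6
  H: 5
  N: 1
  O: 3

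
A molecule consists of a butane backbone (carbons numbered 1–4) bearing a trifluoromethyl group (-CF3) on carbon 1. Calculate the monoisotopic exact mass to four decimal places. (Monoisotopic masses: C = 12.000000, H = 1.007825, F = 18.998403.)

126.0656

Atom tally by fragment:
  F3CCH2 → C:2 H:2 F:3
  CH2 → C:1 H:2
  CH2 → C:1 H:2
  CH3 → C:1 H:3
Element totals:
  C: 5
  H: 9
  F: 3
Molecular formula: C5H9F3.
  M = 5(12.0) + 9(1.007825) + 3(18.998403)
    = 60.000000 + 9.070425 + 56.995209 = 126.065634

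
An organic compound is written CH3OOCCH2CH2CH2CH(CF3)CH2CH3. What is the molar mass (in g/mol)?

Element totals:
  C: 9
  H: 15
  F: 3
  O: 2
Molecular formula: C9H15F3O2.
  M = 9(12.011) + 15(1.008) + 3(18.998) + 2(15.999)
    = 108.099 + 15.120 + 56.994 + 31.998 = 212.211

212.21 g/mol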